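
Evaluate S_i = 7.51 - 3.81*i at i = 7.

S_7 = 7.51 + -3.81*7 = 7.51 + -26.67 = -19.16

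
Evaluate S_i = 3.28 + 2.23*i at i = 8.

S_8 = 3.28 + 2.23*8 = 3.28 + 17.84 = 21.12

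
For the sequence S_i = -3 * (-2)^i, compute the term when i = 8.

S_8 = -3 * (-2)^8 = -3 * 256 = -768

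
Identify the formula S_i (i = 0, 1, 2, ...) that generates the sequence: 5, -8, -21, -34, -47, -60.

Check differences: -8 - 5 = -13
-21 - -8 = -13
Common difference d = -13.
First term a = 5.
Formula: S_i = 5 - 13*i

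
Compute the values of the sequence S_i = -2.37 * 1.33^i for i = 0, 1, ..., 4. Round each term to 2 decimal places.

This is a geometric sequence.
i=0: S_0 = -2.37 * 1.33^0 = -2.37
i=1: S_1 = -2.37 * 1.33^1 ≈ -3.15
i=2: S_2 = -2.37 * 1.33^2 ≈ -4.19
i=3: S_3 = -2.37 * 1.33^3 ≈ -5.58
i=4: S_4 = -2.37 * 1.33^4 ≈ -7.42
The first 5 terms are: [-2.37, -3.15, -4.19, -5.58, -7.42]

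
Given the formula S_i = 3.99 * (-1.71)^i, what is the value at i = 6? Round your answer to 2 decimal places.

S_6 = 3.99 * (-1.71)^6 ≈ 3.99 * 25.0021 ≈ 99.76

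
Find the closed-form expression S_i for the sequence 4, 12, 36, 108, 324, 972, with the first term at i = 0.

Check ratios: 12 / 4 = 3.0
Common ratio r = 3.
First term a = 4.
Formula: S_i = 4 * 3^i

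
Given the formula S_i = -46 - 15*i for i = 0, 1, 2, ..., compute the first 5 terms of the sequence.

This is an arithmetic sequence.
i=0: S_0 = -46 + -15*0 = -46
i=1: S_1 = -46 + -15*1 = -61
i=2: S_2 = -46 + -15*2 = -76
i=3: S_3 = -46 + -15*3 = -91
i=4: S_4 = -46 + -15*4 = -106
The first 5 terms are: [-46, -61, -76, -91, -106]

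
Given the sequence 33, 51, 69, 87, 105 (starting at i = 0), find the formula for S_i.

Check differences: 51 - 33 = 18
69 - 51 = 18
Common difference d = 18.
First term a = 33.
Formula: S_i = 33 + 18*i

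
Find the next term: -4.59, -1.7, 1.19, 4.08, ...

Differences: -1.7 - -4.59 = 2.89
This is an arithmetic sequence with common difference d = 2.89.
Next term = 4.08 + 2.89 = 6.97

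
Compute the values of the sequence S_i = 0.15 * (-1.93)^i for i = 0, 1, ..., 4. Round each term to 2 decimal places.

This is a geometric sequence.
i=0: S_0 = 0.15 * (-1.93)^0 = 0.15
i=1: S_1 = 0.15 * (-1.93)^1 ≈ -0.29
i=2: S_2 = 0.15 * (-1.93)^2 ≈ 0.56
i=3: S_3 = 0.15 * (-1.93)^3 ≈ -1.08
i=4: S_4 = 0.15 * (-1.93)^4 ≈ 2.08
The first 5 terms are: [0.15, -0.29, 0.56, -1.08, 2.08]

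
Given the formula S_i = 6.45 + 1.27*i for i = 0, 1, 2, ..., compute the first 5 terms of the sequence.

This is an arithmetic sequence.
i=0: S_0 = 6.45 + 1.27*0 = 6.45
i=1: S_1 = 6.45 + 1.27*1 = 7.72
i=2: S_2 = 6.45 + 1.27*2 = 8.99
i=3: S_3 = 6.45 + 1.27*3 = 10.26
i=4: S_4 = 6.45 + 1.27*4 = 11.53
The first 5 terms are: [6.45, 7.72, 8.99, 10.26, 11.53]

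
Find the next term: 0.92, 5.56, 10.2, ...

Differences: 5.56 - 0.92 = 4.64
This is an arithmetic sequence with common difference d = 4.64.
Next term = 10.2 + 4.64 = 14.84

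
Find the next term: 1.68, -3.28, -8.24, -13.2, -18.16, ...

Differences: -3.28 - 1.68 = -4.96
This is an arithmetic sequence with common difference d = -4.96.
Next term = -18.16 + -4.96 = -23.12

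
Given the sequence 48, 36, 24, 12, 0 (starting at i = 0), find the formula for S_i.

Check differences: 36 - 48 = -12
24 - 36 = -12
Common difference d = -12.
First term a = 48.
Formula: S_i = 48 - 12*i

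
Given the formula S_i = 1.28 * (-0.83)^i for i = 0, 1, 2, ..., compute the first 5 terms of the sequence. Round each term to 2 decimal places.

This is a geometric sequence.
i=0: S_0 = 1.28 * (-0.83)^0 = 1.28
i=1: S_1 = 1.28 * (-0.83)^1 ≈ -1.06
i=2: S_2 = 1.28 * (-0.83)^2 ≈ 0.88
i=3: S_3 = 1.28 * (-0.83)^3 ≈ -0.73
i=4: S_4 = 1.28 * (-0.83)^4 ≈ 0.61
The first 5 terms are: [1.28, -1.06, 0.88, -0.73, 0.61]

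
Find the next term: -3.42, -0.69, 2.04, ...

Differences: -0.69 - -3.42 = 2.73
This is an arithmetic sequence with common difference d = 2.73.
Next term = 2.04 + 2.73 = 4.77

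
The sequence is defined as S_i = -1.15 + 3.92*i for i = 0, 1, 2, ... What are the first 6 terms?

This is an arithmetic sequence.
i=0: S_0 = -1.15 + 3.92*0 = -1.15
i=1: S_1 = -1.15 + 3.92*1 = 2.77
i=2: S_2 = -1.15 + 3.92*2 = 6.69
i=3: S_3 = -1.15 + 3.92*3 = 10.61
i=4: S_4 = -1.15 + 3.92*4 = 14.53
i=5: S_5 = -1.15 + 3.92*5 = 18.45
The first 6 terms are: [-1.15, 2.77, 6.69, 10.61, 14.53, 18.45]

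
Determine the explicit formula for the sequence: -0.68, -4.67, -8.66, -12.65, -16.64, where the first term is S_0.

Check differences: -4.67 - -0.68 = -3.99
-8.66 - -4.67 = -3.99
Common difference d = -3.99.
First term a = -0.68.
Formula: S_i = -0.68 - 3.99*i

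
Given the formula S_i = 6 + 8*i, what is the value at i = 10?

S_10 = 6 + 8*10 = 6 + 80 = 86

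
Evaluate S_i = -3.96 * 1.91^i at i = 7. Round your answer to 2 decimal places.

S_7 = -3.96 * 1.91^7 ≈ -3.96 * 92.7328 ≈ -367.22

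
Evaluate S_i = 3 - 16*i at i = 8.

S_8 = 3 + -16*8 = 3 + -128 = -125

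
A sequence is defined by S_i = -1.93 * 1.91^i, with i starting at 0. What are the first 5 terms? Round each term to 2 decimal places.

This is a geometric sequence.
i=0: S_0 = -1.93 * 1.91^0 = -1.93
i=1: S_1 = -1.93 * 1.91^1 ≈ -3.69
i=2: S_2 = -1.93 * 1.91^2 ≈ -7.04
i=3: S_3 = -1.93 * 1.91^3 ≈ -13.45
i=4: S_4 = -1.93 * 1.91^4 ≈ -25.69
The first 5 terms are: [-1.93, -3.69, -7.04, -13.45, -25.69]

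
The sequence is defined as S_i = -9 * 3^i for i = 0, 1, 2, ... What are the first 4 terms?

This is a geometric sequence.
i=0: S_0 = -9 * 3^0 = -9
i=1: S_1 = -9 * 3^1 = -27
i=2: S_2 = -9 * 3^2 = -81
i=3: S_3 = -9 * 3^3 = -243
The first 4 terms are: [-9, -27, -81, -243]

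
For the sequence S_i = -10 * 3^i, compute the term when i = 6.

S_6 = -10 * 3^6 = -10 * 729 = -7290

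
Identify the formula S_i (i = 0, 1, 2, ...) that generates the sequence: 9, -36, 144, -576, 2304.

Check ratios: -36 / 9 = -4.0
Common ratio r = -4.
First term a = 9.
Formula: S_i = 9 * (-4)^i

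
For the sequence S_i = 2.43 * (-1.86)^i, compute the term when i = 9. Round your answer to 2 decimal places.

S_9 = 2.43 * (-1.86)^9 ≈ 2.43 * -266.4505 ≈ -647.47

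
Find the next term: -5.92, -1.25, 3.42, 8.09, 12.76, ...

Differences: -1.25 - -5.92 = 4.67
This is an arithmetic sequence with common difference d = 4.67.
Next term = 12.76 + 4.67 = 17.43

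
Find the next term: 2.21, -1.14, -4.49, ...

Differences: -1.14 - 2.21 = -3.35
This is an arithmetic sequence with common difference d = -3.35.
Next term = -4.49 + -3.35 = -7.84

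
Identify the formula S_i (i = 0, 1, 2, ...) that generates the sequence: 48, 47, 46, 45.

Check differences: 47 - 48 = -1
46 - 47 = -1
Common difference d = -1.
First term a = 48.
Formula: S_i = 48 - 1*i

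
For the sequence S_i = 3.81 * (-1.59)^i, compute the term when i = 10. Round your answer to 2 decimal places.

S_10 = 3.81 * (-1.59)^10 ≈ 3.81 * 103.2693 ≈ 393.46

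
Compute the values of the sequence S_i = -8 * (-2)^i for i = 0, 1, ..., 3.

This is a geometric sequence.
i=0: S_0 = -8 * (-2)^0 = -8
i=1: S_1 = -8 * (-2)^1 = 16
i=2: S_2 = -8 * (-2)^2 = -32
i=3: S_3 = -8 * (-2)^3 = 64
The first 4 terms are: [-8, 16, -32, 64]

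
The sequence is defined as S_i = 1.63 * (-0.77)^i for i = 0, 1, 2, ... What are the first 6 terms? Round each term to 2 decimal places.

This is a geometric sequence.
i=0: S_0 = 1.63 * (-0.77)^0 = 1.63
i=1: S_1 = 1.63 * (-0.77)^1 ≈ -1.26
i=2: S_2 = 1.63 * (-0.77)^2 ≈ 0.97
i=3: S_3 = 1.63 * (-0.77)^3 ≈ -0.74
i=4: S_4 = 1.63 * (-0.77)^4 ≈ 0.57
i=5: S_5 = 1.63 * (-0.77)^5 ≈ -0.44
The first 6 terms are: [1.63, -1.26, 0.97, -0.74, 0.57, -0.44]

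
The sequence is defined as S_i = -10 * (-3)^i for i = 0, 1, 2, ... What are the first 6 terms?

This is a geometric sequence.
i=0: S_0 = -10 * (-3)^0 = -10
i=1: S_1 = -10 * (-3)^1 = 30
i=2: S_2 = -10 * (-3)^2 = -90
i=3: S_3 = -10 * (-3)^3 = 270
i=4: S_4 = -10 * (-3)^4 = -810
i=5: S_5 = -10 * (-3)^5 = 2430
The first 6 terms are: [-10, 30, -90, 270, -810, 2430]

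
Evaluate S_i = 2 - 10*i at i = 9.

S_9 = 2 + -10*9 = 2 + -90 = -88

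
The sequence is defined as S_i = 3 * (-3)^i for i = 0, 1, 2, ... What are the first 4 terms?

This is a geometric sequence.
i=0: S_0 = 3 * (-3)^0 = 3
i=1: S_1 = 3 * (-3)^1 = -9
i=2: S_2 = 3 * (-3)^2 = 27
i=3: S_3 = 3 * (-3)^3 = -81
The first 4 terms are: [3, -9, 27, -81]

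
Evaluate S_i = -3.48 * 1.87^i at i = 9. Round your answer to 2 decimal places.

S_9 = -3.48 * 1.87^9 ≈ -3.48 * 279.624 ≈ -973.09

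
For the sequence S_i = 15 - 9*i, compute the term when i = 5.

S_5 = 15 + -9*5 = 15 + -45 = -30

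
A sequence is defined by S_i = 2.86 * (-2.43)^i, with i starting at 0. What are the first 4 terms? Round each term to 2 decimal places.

This is a geometric sequence.
i=0: S_0 = 2.86 * (-2.43)^0 = 2.86
i=1: S_1 = 2.86 * (-2.43)^1 ≈ -6.95
i=2: S_2 = 2.86 * (-2.43)^2 ≈ 16.89
i=3: S_3 = 2.86 * (-2.43)^3 ≈ -41.04
The first 4 terms are: [2.86, -6.95, 16.89, -41.04]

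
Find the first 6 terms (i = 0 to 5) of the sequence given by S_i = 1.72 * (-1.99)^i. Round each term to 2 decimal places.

This is a geometric sequence.
i=0: S_0 = 1.72 * (-1.99)^0 = 1.72
i=1: S_1 = 1.72 * (-1.99)^1 ≈ -3.42
i=2: S_2 = 1.72 * (-1.99)^2 ≈ 6.81
i=3: S_3 = 1.72 * (-1.99)^3 ≈ -13.55
i=4: S_4 = 1.72 * (-1.99)^4 ≈ 26.97
i=5: S_5 = 1.72 * (-1.99)^5 ≈ -53.68
The first 6 terms are: [1.72, -3.42, 6.81, -13.55, 26.97, -53.68]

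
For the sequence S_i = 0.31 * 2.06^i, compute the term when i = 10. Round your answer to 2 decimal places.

S_10 = 0.31 * 2.06^10 ≈ 0.31 * 1376.1704 ≈ 426.61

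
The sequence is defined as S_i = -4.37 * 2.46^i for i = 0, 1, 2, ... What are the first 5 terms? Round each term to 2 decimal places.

This is a geometric sequence.
i=0: S_0 = -4.37 * 2.46^0 = -4.37
i=1: S_1 = -4.37 * 2.46^1 ≈ -10.75
i=2: S_2 = -4.37 * 2.46^2 ≈ -26.45
i=3: S_3 = -4.37 * 2.46^3 ≈ -65.06
i=4: S_4 = -4.37 * 2.46^4 ≈ -160.04
The first 5 terms are: [-4.37, -10.75, -26.45, -65.06, -160.04]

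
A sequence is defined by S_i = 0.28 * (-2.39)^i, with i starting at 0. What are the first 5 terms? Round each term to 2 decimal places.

This is a geometric sequence.
i=0: S_0 = 0.28 * (-2.39)^0 = 0.28
i=1: S_1 = 0.28 * (-2.39)^1 ≈ -0.67
i=2: S_2 = 0.28 * (-2.39)^2 ≈ 1.6
i=3: S_3 = 0.28 * (-2.39)^3 ≈ -3.82
i=4: S_4 = 0.28 * (-2.39)^4 ≈ 9.14
The first 5 terms are: [0.28, -0.67, 1.6, -3.82, 9.14]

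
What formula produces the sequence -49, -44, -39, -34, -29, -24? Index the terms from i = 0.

Check differences: -44 - -49 = 5
-39 - -44 = 5
Common difference d = 5.
First term a = -49.
Formula: S_i = -49 + 5*i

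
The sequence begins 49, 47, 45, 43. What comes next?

Differences: 47 - 49 = -2
This is an arithmetic sequence with common difference d = -2.
Next term = 43 + -2 = 41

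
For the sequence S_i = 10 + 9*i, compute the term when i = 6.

S_6 = 10 + 9*6 = 10 + 54 = 64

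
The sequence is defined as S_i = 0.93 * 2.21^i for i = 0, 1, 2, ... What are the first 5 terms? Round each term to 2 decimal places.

This is a geometric sequence.
i=0: S_0 = 0.93 * 2.21^0 = 0.93
i=1: S_1 = 0.93 * 2.21^1 ≈ 2.06
i=2: S_2 = 0.93 * 2.21^2 ≈ 4.54
i=3: S_3 = 0.93 * 2.21^3 ≈ 10.04
i=4: S_4 = 0.93 * 2.21^4 ≈ 22.18
The first 5 terms are: [0.93, 2.06, 4.54, 10.04, 22.18]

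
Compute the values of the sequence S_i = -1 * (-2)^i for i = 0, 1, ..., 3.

This is a geometric sequence.
i=0: S_0 = -1 * (-2)^0 = -1
i=1: S_1 = -1 * (-2)^1 = 2
i=2: S_2 = -1 * (-2)^2 = -4
i=3: S_3 = -1 * (-2)^3 = 8
The first 4 terms are: [-1, 2, -4, 8]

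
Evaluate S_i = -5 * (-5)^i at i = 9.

S_9 = -5 * (-5)^9 = -5 * -1953125 = 9765625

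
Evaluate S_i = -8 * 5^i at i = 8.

S_8 = -8 * 5^8 = -8 * 390625 = -3125000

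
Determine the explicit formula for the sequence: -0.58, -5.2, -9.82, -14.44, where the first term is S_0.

Check differences: -5.2 - -0.58 = -4.62
-9.82 - -5.2 = -4.62
Common difference d = -4.62.
First term a = -0.58.
Formula: S_i = -0.58 - 4.62*i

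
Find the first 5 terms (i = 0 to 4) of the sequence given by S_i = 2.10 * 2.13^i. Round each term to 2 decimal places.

This is a geometric sequence.
i=0: S_0 = 2.1 * 2.13^0 = 2.1
i=1: S_1 = 2.1 * 2.13^1 ≈ 4.47
i=2: S_2 = 2.1 * 2.13^2 ≈ 9.53
i=3: S_3 = 2.1 * 2.13^3 ≈ 20.29
i=4: S_4 = 2.1 * 2.13^4 ≈ 43.23
The first 5 terms are: [2.1, 4.47, 9.53, 20.29, 43.23]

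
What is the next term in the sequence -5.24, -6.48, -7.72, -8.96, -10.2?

Differences: -6.48 - -5.24 = -1.24
This is an arithmetic sequence with common difference d = -1.24.
Next term = -10.2 + -1.24 = -11.44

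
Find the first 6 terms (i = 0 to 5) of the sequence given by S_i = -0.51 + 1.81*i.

This is an arithmetic sequence.
i=0: S_0 = -0.51 + 1.81*0 = -0.51
i=1: S_1 = -0.51 + 1.81*1 = 1.3
i=2: S_2 = -0.51 + 1.81*2 = 3.11
i=3: S_3 = -0.51 + 1.81*3 = 4.92
i=4: S_4 = -0.51 + 1.81*4 = 6.73
i=5: S_5 = -0.51 + 1.81*5 = 8.54
The first 6 terms are: [-0.51, 1.3, 3.11, 4.92, 6.73, 8.54]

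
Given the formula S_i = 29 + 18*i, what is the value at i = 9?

S_9 = 29 + 18*9 = 29 + 162 = 191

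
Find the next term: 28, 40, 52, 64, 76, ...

Differences: 40 - 28 = 12
This is an arithmetic sequence with common difference d = 12.
Next term = 76 + 12 = 88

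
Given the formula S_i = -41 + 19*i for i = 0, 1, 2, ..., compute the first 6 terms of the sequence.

This is an arithmetic sequence.
i=0: S_0 = -41 + 19*0 = -41
i=1: S_1 = -41 + 19*1 = -22
i=2: S_2 = -41 + 19*2 = -3
i=3: S_3 = -41 + 19*3 = 16
i=4: S_4 = -41 + 19*4 = 35
i=5: S_5 = -41 + 19*5 = 54
The first 6 terms are: [-41, -22, -3, 16, 35, 54]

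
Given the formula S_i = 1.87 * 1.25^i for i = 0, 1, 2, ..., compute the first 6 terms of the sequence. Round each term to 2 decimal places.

This is a geometric sequence.
i=0: S_0 = 1.87 * 1.25^0 = 1.87
i=1: S_1 = 1.87 * 1.25^1 ≈ 2.34
i=2: S_2 = 1.87 * 1.25^2 ≈ 2.92
i=3: S_3 = 1.87 * 1.25^3 ≈ 3.65
i=4: S_4 = 1.87 * 1.25^4 ≈ 4.57
i=5: S_5 = 1.87 * 1.25^5 ≈ 5.71
The first 6 terms are: [1.87, 2.34, 2.92, 3.65, 4.57, 5.71]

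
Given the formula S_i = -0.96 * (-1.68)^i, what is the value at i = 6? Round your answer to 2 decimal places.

S_6 = -0.96 * (-1.68)^6 ≈ -0.96 * 22.4831 ≈ -21.58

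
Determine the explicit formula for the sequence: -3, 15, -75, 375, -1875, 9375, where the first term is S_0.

Check ratios: 15 / -3 = -5.0
Common ratio r = -5.
First term a = -3.
Formula: S_i = -3 * (-5)^i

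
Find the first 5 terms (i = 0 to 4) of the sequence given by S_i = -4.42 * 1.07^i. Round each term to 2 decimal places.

This is a geometric sequence.
i=0: S_0 = -4.42 * 1.07^0 = -4.42
i=1: S_1 = -4.42 * 1.07^1 ≈ -4.73
i=2: S_2 = -4.42 * 1.07^2 ≈ -5.06
i=3: S_3 = -4.42 * 1.07^3 ≈ -5.41
i=4: S_4 = -4.42 * 1.07^4 ≈ -5.79
The first 5 terms are: [-4.42, -4.73, -5.06, -5.41, -5.79]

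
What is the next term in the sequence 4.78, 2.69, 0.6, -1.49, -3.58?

Differences: 2.69 - 4.78 = -2.09
This is an arithmetic sequence with common difference d = -2.09.
Next term = -3.58 + -2.09 = -5.67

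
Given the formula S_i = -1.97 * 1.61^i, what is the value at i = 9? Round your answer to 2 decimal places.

S_9 = -1.97 * 1.61^9 ≈ -1.97 * 72.683 ≈ -143.19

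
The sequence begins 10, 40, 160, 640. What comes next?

Ratios: 40 / 10 = 4.0
This is a geometric sequence with common ratio r = 4.
Next term = 640 * 4 = 2560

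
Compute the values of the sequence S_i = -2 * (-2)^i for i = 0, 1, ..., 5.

This is a geometric sequence.
i=0: S_0 = -2 * (-2)^0 = -2
i=1: S_1 = -2 * (-2)^1 = 4
i=2: S_2 = -2 * (-2)^2 = -8
i=3: S_3 = -2 * (-2)^3 = 16
i=4: S_4 = -2 * (-2)^4 = -32
i=5: S_5 = -2 * (-2)^5 = 64
The first 6 terms are: [-2, 4, -8, 16, -32, 64]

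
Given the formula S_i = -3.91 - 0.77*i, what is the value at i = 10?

S_10 = -3.91 + -0.77*10 = -3.91 + -7.7 = -11.61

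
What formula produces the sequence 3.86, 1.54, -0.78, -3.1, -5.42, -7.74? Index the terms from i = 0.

Check differences: 1.54 - 3.86 = -2.32
-0.78 - 1.54 = -2.32
Common difference d = -2.32.
First term a = 3.86.
Formula: S_i = 3.86 - 2.32*i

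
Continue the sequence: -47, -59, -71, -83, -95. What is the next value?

Differences: -59 - -47 = -12
This is an arithmetic sequence with common difference d = -12.
Next term = -95 + -12 = -107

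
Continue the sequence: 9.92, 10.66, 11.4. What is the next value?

Differences: 10.66 - 9.92 = 0.74
This is an arithmetic sequence with common difference d = 0.74.
Next term = 11.4 + 0.74 = 12.14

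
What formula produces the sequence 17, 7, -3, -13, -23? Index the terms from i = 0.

Check differences: 7 - 17 = -10
-3 - 7 = -10
Common difference d = -10.
First term a = 17.
Formula: S_i = 17 - 10*i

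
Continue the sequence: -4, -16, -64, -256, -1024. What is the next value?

Ratios: -16 / -4 = 4.0
This is a geometric sequence with common ratio r = 4.
Next term = -1024 * 4 = -4096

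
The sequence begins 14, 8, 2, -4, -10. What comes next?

Differences: 8 - 14 = -6
This is an arithmetic sequence with common difference d = -6.
Next term = -10 + -6 = -16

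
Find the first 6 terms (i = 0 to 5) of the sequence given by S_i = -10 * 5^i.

This is a geometric sequence.
i=0: S_0 = -10 * 5^0 = -10
i=1: S_1 = -10 * 5^1 = -50
i=2: S_2 = -10 * 5^2 = -250
i=3: S_3 = -10 * 5^3 = -1250
i=4: S_4 = -10 * 5^4 = -6250
i=5: S_5 = -10 * 5^5 = -31250
The first 6 terms are: [-10, -50, -250, -1250, -6250, -31250]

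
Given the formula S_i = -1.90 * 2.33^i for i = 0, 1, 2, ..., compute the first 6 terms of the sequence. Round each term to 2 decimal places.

This is a geometric sequence.
i=0: S_0 = -1.9 * 2.33^0 = -1.9
i=1: S_1 = -1.9 * 2.33^1 ≈ -4.43
i=2: S_2 = -1.9 * 2.33^2 ≈ -10.31
i=3: S_3 = -1.9 * 2.33^3 ≈ -24.03
i=4: S_4 = -1.9 * 2.33^4 ≈ -56.0
i=5: S_5 = -1.9 * 2.33^5 ≈ -130.48
The first 6 terms are: [-1.9, -4.43, -10.31, -24.03, -56.0, -130.48]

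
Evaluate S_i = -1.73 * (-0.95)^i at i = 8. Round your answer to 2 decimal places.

S_8 = -1.73 * (-0.95)^8 ≈ -1.73 * 0.6634 ≈ -1.15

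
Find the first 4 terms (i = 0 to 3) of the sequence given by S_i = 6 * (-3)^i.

This is a geometric sequence.
i=0: S_0 = 6 * (-3)^0 = 6
i=1: S_1 = 6 * (-3)^1 = -18
i=2: S_2 = 6 * (-3)^2 = 54
i=3: S_3 = 6 * (-3)^3 = -162
The first 4 terms are: [6, -18, 54, -162]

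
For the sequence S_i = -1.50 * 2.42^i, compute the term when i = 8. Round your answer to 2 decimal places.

S_8 = -1.5 * 2.42^8 ≈ -1.5 * 1176.3131 ≈ -1764.47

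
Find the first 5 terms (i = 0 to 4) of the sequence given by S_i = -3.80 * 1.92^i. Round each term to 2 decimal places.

This is a geometric sequence.
i=0: S_0 = -3.8 * 1.92^0 = -3.8
i=1: S_1 = -3.8 * 1.92^1 ≈ -7.3
i=2: S_2 = -3.8 * 1.92^2 ≈ -14.01
i=3: S_3 = -3.8 * 1.92^3 ≈ -26.9
i=4: S_4 = -3.8 * 1.92^4 ≈ -51.64
The first 5 terms are: [-3.8, -7.3, -14.01, -26.9, -51.64]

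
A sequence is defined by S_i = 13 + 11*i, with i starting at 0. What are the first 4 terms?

This is an arithmetic sequence.
i=0: S_0 = 13 + 11*0 = 13
i=1: S_1 = 13 + 11*1 = 24
i=2: S_2 = 13 + 11*2 = 35
i=3: S_3 = 13 + 11*3 = 46
The first 4 terms are: [13, 24, 35, 46]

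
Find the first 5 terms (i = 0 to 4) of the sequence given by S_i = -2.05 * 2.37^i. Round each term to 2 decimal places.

This is a geometric sequence.
i=0: S_0 = -2.05 * 2.37^0 = -2.05
i=1: S_1 = -2.05 * 2.37^1 ≈ -4.86
i=2: S_2 = -2.05 * 2.37^2 ≈ -11.51
i=3: S_3 = -2.05 * 2.37^3 ≈ -27.29
i=4: S_4 = -2.05 * 2.37^4 ≈ -64.68
The first 5 terms are: [-2.05, -4.86, -11.51, -27.29, -64.68]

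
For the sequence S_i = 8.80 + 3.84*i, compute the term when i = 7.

S_7 = 8.8 + 3.84*7 = 8.8 + 26.88 = 35.68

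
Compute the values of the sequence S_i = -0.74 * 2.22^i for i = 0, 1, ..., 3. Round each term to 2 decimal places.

This is a geometric sequence.
i=0: S_0 = -0.74 * 2.22^0 = -0.74
i=1: S_1 = -0.74 * 2.22^1 ≈ -1.64
i=2: S_2 = -0.74 * 2.22^2 ≈ -3.65
i=3: S_3 = -0.74 * 2.22^3 ≈ -8.1
The first 4 terms are: [-0.74, -1.64, -3.65, -8.1]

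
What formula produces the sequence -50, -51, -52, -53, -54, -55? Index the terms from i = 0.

Check differences: -51 - -50 = -1
-52 - -51 = -1
Common difference d = -1.
First term a = -50.
Formula: S_i = -50 - 1*i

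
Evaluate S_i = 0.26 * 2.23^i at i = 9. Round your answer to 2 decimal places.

S_9 = 0.26 * 2.23^9 ≈ 0.26 * 1363.7783 ≈ 354.58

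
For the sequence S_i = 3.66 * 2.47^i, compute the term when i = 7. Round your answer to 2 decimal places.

S_7 = 3.66 * 2.47^7 ≈ 3.66 * 560.8913 ≈ 2052.86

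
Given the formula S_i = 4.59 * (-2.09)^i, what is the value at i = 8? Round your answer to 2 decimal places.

S_8 = 4.59 * (-2.09)^8 ≈ 4.59 * 364.0578 ≈ 1671.03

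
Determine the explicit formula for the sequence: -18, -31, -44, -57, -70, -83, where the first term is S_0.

Check differences: -31 - -18 = -13
-44 - -31 = -13
Common difference d = -13.
First term a = -18.
Formula: S_i = -18 - 13*i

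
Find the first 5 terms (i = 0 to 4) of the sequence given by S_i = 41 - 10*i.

This is an arithmetic sequence.
i=0: S_0 = 41 + -10*0 = 41
i=1: S_1 = 41 + -10*1 = 31
i=2: S_2 = 41 + -10*2 = 21
i=3: S_3 = 41 + -10*3 = 11
i=4: S_4 = 41 + -10*4 = 1
The first 5 terms are: [41, 31, 21, 11, 1]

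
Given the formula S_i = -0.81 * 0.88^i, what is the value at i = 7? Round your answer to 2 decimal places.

S_7 = -0.81 * 0.88^7 ≈ -0.81 * 0.4087 ≈ -0.33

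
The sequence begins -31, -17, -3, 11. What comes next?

Differences: -17 - -31 = 14
This is an arithmetic sequence with common difference d = 14.
Next term = 11 + 14 = 25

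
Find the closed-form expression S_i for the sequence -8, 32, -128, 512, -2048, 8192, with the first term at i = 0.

Check ratios: 32 / -8 = -4.0
Common ratio r = -4.
First term a = -8.
Formula: S_i = -8 * (-4)^i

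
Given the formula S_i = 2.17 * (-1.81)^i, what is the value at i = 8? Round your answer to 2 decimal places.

S_8 = 2.17 * (-1.81)^8 ≈ 2.17 * 115.1937 ≈ 249.97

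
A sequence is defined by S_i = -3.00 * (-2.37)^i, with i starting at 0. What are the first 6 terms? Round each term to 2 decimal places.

This is a geometric sequence.
i=0: S_0 = -3.0 * (-2.37)^0 = -3.0
i=1: S_1 = -3.0 * (-2.37)^1 = 7.11
i=2: S_2 = -3.0 * (-2.37)^2 ≈ -16.85
i=3: S_3 = -3.0 * (-2.37)^3 ≈ 39.94
i=4: S_4 = -3.0 * (-2.37)^4 ≈ -94.65
i=5: S_5 = -3.0 * (-2.37)^5 ≈ 224.32
The first 6 terms are: [-3.0, 7.11, -16.85, 39.94, -94.65, 224.32]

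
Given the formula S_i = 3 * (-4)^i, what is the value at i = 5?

S_5 = 3 * (-4)^5 = 3 * -1024 = -3072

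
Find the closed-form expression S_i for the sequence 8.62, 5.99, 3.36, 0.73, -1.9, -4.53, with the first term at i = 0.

Check differences: 5.99 - 8.62 = -2.63
3.36 - 5.99 = -2.63
Common difference d = -2.63.
First term a = 8.62.
Formula: S_i = 8.62 - 2.63*i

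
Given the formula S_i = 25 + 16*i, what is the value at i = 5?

S_5 = 25 + 16*5 = 25 + 80 = 105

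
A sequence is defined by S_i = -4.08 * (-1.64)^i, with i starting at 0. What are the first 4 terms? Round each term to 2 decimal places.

This is a geometric sequence.
i=0: S_0 = -4.08 * (-1.64)^0 = -4.08
i=1: S_1 = -4.08 * (-1.64)^1 ≈ 6.69
i=2: S_2 = -4.08 * (-1.64)^2 ≈ -10.97
i=3: S_3 = -4.08 * (-1.64)^3 ≈ 18.0
The first 4 terms are: [-4.08, 6.69, -10.97, 18.0]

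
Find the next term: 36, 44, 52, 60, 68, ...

Differences: 44 - 36 = 8
This is an arithmetic sequence with common difference d = 8.
Next term = 68 + 8 = 76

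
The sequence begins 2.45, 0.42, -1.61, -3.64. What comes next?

Differences: 0.42 - 2.45 = -2.03
This is an arithmetic sequence with common difference d = -2.03.
Next term = -3.64 + -2.03 = -5.67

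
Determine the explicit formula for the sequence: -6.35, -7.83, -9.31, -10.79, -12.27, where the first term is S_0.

Check differences: -7.83 - -6.35 = -1.48
-9.31 - -7.83 = -1.48
Common difference d = -1.48.
First term a = -6.35.
Formula: S_i = -6.35 - 1.48*i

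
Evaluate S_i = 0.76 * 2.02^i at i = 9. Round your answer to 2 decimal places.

S_9 = 0.76 * 2.02^9 ≈ 0.76 * 559.9669 ≈ 425.57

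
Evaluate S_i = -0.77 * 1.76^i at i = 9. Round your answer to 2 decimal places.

S_9 = -0.77 * 1.76^9 ≈ -0.77 * 162.0369 ≈ -124.77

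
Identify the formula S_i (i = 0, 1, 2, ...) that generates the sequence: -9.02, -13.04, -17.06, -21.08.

Check differences: -13.04 - -9.02 = -4.02
-17.06 - -13.04 = -4.02
Common difference d = -4.02.
First term a = -9.02.
Formula: S_i = -9.02 - 4.02*i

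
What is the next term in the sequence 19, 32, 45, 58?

Differences: 32 - 19 = 13
This is an arithmetic sequence with common difference d = 13.
Next term = 58 + 13 = 71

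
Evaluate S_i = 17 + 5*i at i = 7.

S_7 = 17 + 5*7 = 17 + 35 = 52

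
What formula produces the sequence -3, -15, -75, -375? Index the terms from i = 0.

Check ratios: -15 / -3 = 5.0
Common ratio r = 5.
First term a = -3.
Formula: S_i = -3 * 5^i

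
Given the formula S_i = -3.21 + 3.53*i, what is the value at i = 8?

S_8 = -3.21 + 3.53*8 = -3.21 + 28.24 = 25.03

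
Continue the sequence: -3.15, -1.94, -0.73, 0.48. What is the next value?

Differences: -1.94 - -3.15 = 1.21
This is an arithmetic sequence with common difference d = 1.21.
Next term = 0.48 + 1.21 = 1.69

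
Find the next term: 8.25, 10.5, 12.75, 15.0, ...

Differences: 10.5 - 8.25 = 2.25
This is an arithmetic sequence with common difference d = 2.25.
Next term = 15.0 + 2.25 = 17.25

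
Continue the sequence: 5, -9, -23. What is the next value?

Differences: -9 - 5 = -14
This is an arithmetic sequence with common difference d = -14.
Next term = -23 + -14 = -37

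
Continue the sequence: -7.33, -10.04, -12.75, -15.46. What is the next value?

Differences: -10.04 - -7.33 = -2.71
This is an arithmetic sequence with common difference d = -2.71.
Next term = -15.46 + -2.71 = -18.17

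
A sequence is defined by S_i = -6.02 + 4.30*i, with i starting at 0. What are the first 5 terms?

This is an arithmetic sequence.
i=0: S_0 = -6.02 + 4.3*0 = -6.02
i=1: S_1 = -6.02 + 4.3*1 = -1.72
i=2: S_2 = -6.02 + 4.3*2 = 2.58
i=3: S_3 = -6.02 + 4.3*3 = 6.88
i=4: S_4 = -6.02 + 4.3*4 = 11.18
The first 5 terms are: [-6.02, -1.72, 2.58, 6.88, 11.18]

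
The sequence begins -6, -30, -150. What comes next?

Ratios: -30 / -6 = 5.0
This is a geometric sequence with common ratio r = 5.
Next term = -150 * 5 = -750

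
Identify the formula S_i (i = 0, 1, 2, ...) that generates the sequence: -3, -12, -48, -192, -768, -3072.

Check ratios: -12 / -3 = 4.0
Common ratio r = 4.
First term a = -3.
Formula: S_i = -3 * 4^i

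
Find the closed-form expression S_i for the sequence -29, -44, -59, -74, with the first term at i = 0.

Check differences: -44 - -29 = -15
-59 - -44 = -15
Common difference d = -15.
First term a = -29.
Formula: S_i = -29 - 15*i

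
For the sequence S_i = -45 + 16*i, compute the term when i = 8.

S_8 = -45 + 16*8 = -45 + 128 = 83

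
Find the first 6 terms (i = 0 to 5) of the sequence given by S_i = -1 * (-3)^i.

This is a geometric sequence.
i=0: S_0 = -1 * (-3)^0 = -1
i=1: S_1 = -1 * (-3)^1 = 3
i=2: S_2 = -1 * (-3)^2 = -9
i=3: S_3 = -1 * (-3)^3 = 27
i=4: S_4 = -1 * (-3)^4 = -81
i=5: S_5 = -1 * (-3)^5 = 243
The first 6 terms are: [-1, 3, -9, 27, -81, 243]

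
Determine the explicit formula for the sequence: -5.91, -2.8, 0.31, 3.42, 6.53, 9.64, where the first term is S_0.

Check differences: -2.8 - -5.91 = 3.11
0.31 - -2.8 = 3.11
Common difference d = 3.11.
First term a = -5.91.
Formula: S_i = -5.91 + 3.11*i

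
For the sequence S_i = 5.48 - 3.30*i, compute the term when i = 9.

S_9 = 5.48 + -3.3*9 = 5.48 + -29.7 = -24.22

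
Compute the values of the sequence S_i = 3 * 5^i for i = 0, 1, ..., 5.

This is a geometric sequence.
i=0: S_0 = 3 * 5^0 = 3
i=1: S_1 = 3 * 5^1 = 15
i=2: S_2 = 3 * 5^2 = 75
i=3: S_3 = 3 * 5^3 = 375
i=4: S_4 = 3 * 5^4 = 1875
i=5: S_5 = 3 * 5^5 = 9375
The first 6 terms are: [3, 15, 75, 375, 1875, 9375]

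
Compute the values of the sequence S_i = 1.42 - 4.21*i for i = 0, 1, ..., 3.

This is an arithmetic sequence.
i=0: S_0 = 1.42 + -4.21*0 = 1.42
i=1: S_1 = 1.42 + -4.21*1 = -2.79
i=2: S_2 = 1.42 + -4.21*2 = -7.0
i=3: S_3 = 1.42 + -4.21*3 = -11.21
The first 4 terms are: [1.42, -2.79, -7.0, -11.21]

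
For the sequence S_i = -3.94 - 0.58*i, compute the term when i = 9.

S_9 = -3.94 + -0.58*9 = -3.94 + -5.22 = -9.16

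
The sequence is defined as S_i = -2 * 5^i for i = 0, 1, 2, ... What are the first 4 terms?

This is a geometric sequence.
i=0: S_0 = -2 * 5^0 = -2
i=1: S_1 = -2 * 5^1 = -10
i=2: S_2 = -2 * 5^2 = -50
i=3: S_3 = -2 * 5^3 = -250
The first 4 terms are: [-2, -10, -50, -250]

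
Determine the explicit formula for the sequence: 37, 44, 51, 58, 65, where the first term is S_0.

Check differences: 44 - 37 = 7
51 - 44 = 7
Common difference d = 7.
First term a = 37.
Formula: S_i = 37 + 7*i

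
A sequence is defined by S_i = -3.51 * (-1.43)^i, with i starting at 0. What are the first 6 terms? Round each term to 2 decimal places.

This is a geometric sequence.
i=0: S_0 = -3.51 * (-1.43)^0 = -3.51
i=1: S_1 = -3.51 * (-1.43)^1 ≈ 5.02
i=2: S_2 = -3.51 * (-1.43)^2 ≈ -7.18
i=3: S_3 = -3.51 * (-1.43)^3 ≈ 10.26
i=4: S_4 = -3.51 * (-1.43)^4 ≈ -14.68
i=5: S_5 = -3.51 * (-1.43)^5 ≈ 20.99
The first 6 terms are: [-3.51, 5.02, -7.18, 10.26, -14.68, 20.99]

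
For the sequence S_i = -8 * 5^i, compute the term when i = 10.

S_10 = -8 * 5^10 = -8 * 9765625 = -78125000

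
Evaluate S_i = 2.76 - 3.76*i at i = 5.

S_5 = 2.76 + -3.76*5 = 2.76 + -18.8 = -16.04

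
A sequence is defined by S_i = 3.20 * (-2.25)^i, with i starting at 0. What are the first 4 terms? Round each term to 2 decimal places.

This is a geometric sequence.
i=0: S_0 = 3.2 * (-2.25)^0 = 3.2
i=1: S_1 = 3.2 * (-2.25)^1 = -7.2
i=2: S_2 = 3.2 * (-2.25)^2 = 16.2
i=3: S_3 = 3.2 * (-2.25)^3 = -36.45
The first 4 terms are: [3.2, -7.2, 16.2, -36.45]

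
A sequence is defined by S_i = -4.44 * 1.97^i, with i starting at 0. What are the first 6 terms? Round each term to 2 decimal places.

This is a geometric sequence.
i=0: S_0 = -4.44 * 1.97^0 = -4.44
i=1: S_1 = -4.44 * 1.97^1 ≈ -8.75
i=2: S_2 = -4.44 * 1.97^2 ≈ -17.23
i=3: S_3 = -4.44 * 1.97^3 ≈ -33.95
i=4: S_4 = -4.44 * 1.97^4 ≈ -66.87
i=5: S_5 = -4.44 * 1.97^5 ≈ -131.74
The first 6 terms are: [-4.44, -8.75, -17.23, -33.95, -66.87, -131.74]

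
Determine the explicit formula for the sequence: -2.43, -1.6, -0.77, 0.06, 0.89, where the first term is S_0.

Check differences: -1.6 - -2.43 = 0.83
-0.77 - -1.6 = 0.83
Common difference d = 0.83.
First term a = -2.43.
Formula: S_i = -2.43 + 0.83*i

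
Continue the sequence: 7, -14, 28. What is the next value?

Ratios: -14 / 7 = -2.0
This is a geometric sequence with common ratio r = -2.
Next term = 28 * -2 = -56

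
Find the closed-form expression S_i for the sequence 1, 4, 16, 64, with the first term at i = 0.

Check ratios: 4 / 1 = 4.0
Common ratio r = 4.
First term a = 1.
Formula: S_i = 1 * 4^i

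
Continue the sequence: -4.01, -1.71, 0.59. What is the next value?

Differences: -1.71 - -4.01 = 2.3
This is an arithmetic sequence with common difference d = 2.3.
Next term = 0.59 + 2.3 = 2.89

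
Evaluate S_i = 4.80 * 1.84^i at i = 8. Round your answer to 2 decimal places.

S_8 = 4.8 * 1.84^8 ≈ 4.8 * 131.384 ≈ 630.64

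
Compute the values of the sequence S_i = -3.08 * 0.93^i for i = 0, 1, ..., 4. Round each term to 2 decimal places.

This is a geometric sequence.
i=0: S_0 = -3.08 * 0.93^0 = -3.08
i=1: S_1 = -3.08 * 0.93^1 ≈ -2.86
i=2: S_2 = -3.08 * 0.93^2 ≈ -2.66
i=3: S_3 = -3.08 * 0.93^3 ≈ -2.48
i=4: S_4 = -3.08 * 0.93^4 ≈ -2.3
The first 5 terms are: [-3.08, -2.86, -2.66, -2.48, -2.3]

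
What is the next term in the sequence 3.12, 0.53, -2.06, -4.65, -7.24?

Differences: 0.53 - 3.12 = -2.59
This is an arithmetic sequence with common difference d = -2.59.
Next term = -7.24 + -2.59 = -9.83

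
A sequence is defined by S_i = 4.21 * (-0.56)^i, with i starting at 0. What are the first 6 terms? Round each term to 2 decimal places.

This is a geometric sequence.
i=0: S_0 = 4.21 * (-0.56)^0 = 4.21
i=1: S_1 = 4.21 * (-0.56)^1 ≈ -2.36
i=2: S_2 = 4.21 * (-0.56)^2 ≈ 1.32
i=3: S_3 = 4.21 * (-0.56)^3 ≈ -0.74
i=4: S_4 = 4.21 * (-0.56)^4 ≈ 0.41
i=5: S_5 = 4.21 * (-0.56)^5 ≈ -0.23
The first 6 terms are: [4.21, -2.36, 1.32, -0.74, 0.41, -0.23]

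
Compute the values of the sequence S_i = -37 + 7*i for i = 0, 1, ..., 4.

This is an arithmetic sequence.
i=0: S_0 = -37 + 7*0 = -37
i=1: S_1 = -37 + 7*1 = -30
i=2: S_2 = -37 + 7*2 = -23
i=3: S_3 = -37 + 7*3 = -16
i=4: S_4 = -37 + 7*4 = -9
The first 5 terms are: [-37, -30, -23, -16, -9]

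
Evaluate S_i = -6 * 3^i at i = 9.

S_9 = -6 * 3^9 = -6 * 19683 = -118098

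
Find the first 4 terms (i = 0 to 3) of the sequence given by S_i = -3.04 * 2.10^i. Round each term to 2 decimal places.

This is a geometric sequence.
i=0: S_0 = -3.04 * 2.1^0 = -3.04
i=1: S_1 = -3.04 * 2.1^1 ≈ -6.38
i=2: S_2 = -3.04 * 2.1^2 ≈ -13.41
i=3: S_3 = -3.04 * 2.1^3 ≈ -28.15
The first 4 terms are: [-3.04, -6.38, -13.41, -28.15]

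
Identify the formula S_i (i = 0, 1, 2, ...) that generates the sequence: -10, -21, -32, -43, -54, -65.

Check differences: -21 - -10 = -11
-32 - -21 = -11
Common difference d = -11.
First term a = -10.
Formula: S_i = -10 - 11*i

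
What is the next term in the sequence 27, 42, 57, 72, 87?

Differences: 42 - 27 = 15
This is an arithmetic sequence with common difference d = 15.
Next term = 87 + 15 = 102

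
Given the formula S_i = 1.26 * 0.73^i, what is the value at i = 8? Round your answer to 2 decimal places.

S_8 = 1.26 * 0.73^8 ≈ 1.26 * 0.0806 ≈ 0.1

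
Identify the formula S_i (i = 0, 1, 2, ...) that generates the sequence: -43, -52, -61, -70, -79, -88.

Check differences: -52 - -43 = -9
-61 - -52 = -9
Common difference d = -9.
First term a = -43.
Formula: S_i = -43 - 9*i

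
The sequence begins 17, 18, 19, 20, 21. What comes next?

Differences: 18 - 17 = 1
This is an arithmetic sequence with common difference d = 1.
Next term = 21 + 1 = 22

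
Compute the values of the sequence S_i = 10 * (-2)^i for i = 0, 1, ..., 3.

This is a geometric sequence.
i=0: S_0 = 10 * (-2)^0 = 10
i=1: S_1 = 10 * (-2)^1 = -20
i=2: S_2 = 10 * (-2)^2 = 40
i=3: S_3 = 10 * (-2)^3 = -80
The first 4 terms are: [10, -20, 40, -80]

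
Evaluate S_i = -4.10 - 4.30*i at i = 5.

S_5 = -4.1 + -4.3*5 = -4.1 + -21.5 = -25.6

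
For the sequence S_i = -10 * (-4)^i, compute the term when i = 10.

S_10 = -10 * (-4)^10 = -10 * 1048576 = -10485760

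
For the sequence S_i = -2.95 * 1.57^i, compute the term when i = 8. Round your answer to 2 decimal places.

S_8 = -2.95 * 1.57^8 ≈ -2.95 * 36.9145 ≈ -108.9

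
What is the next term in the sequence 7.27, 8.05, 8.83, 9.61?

Differences: 8.05 - 7.27 = 0.78
This is an arithmetic sequence with common difference d = 0.78.
Next term = 9.61 + 0.78 = 10.39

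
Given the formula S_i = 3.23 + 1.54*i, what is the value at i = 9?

S_9 = 3.23 + 1.54*9 = 3.23 + 13.86 = 17.09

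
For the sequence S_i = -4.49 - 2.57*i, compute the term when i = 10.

S_10 = -4.49 + -2.57*10 = -4.49 + -25.7 = -30.19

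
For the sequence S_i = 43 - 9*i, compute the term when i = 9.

S_9 = 43 + -9*9 = 43 + -81 = -38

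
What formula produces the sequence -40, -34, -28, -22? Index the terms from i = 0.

Check differences: -34 - -40 = 6
-28 - -34 = 6
Common difference d = 6.
First term a = -40.
Formula: S_i = -40 + 6*i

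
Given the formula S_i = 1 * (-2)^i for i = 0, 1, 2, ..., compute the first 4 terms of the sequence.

This is a geometric sequence.
i=0: S_0 = 1 * (-2)^0 = 1
i=1: S_1 = 1 * (-2)^1 = -2
i=2: S_2 = 1 * (-2)^2 = 4
i=3: S_3 = 1 * (-2)^3 = -8
The first 4 terms are: [1, -2, 4, -8]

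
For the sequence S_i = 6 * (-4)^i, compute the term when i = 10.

S_10 = 6 * (-4)^10 = 6 * 1048576 = 6291456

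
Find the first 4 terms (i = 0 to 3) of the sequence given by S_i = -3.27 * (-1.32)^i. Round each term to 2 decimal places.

This is a geometric sequence.
i=0: S_0 = -3.27 * (-1.32)^0 = -3.27
i=1: S_1 = -3.27 * (-1.32)^1 ≈ 4.32
i=2: S_2 = -3.27 * (-1.32)^2 ≈ -5.7
i=3: S_3 = -3.27 * (-1.32)^3 ≈ 7.52
The first 4 terms are: [-3.27, 4.32, -5.7, 7.52]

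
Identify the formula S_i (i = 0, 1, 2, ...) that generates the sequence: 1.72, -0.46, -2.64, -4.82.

Check differences: -0.46 - 1.72 = -2.18
-2.64 - -0.46 = -2.18
Common difference d = -2.18.
First term a = 1.72.
Formula: S_i = 1.72 - 2.18*i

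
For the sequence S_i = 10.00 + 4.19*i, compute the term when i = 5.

S_5 = 10.0 + 4.19*5 = 10.0 + 20.95 = 30.95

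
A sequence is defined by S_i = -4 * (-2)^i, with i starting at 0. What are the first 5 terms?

This is a geometric sequence.
i=0: S_0 = -4 * (-2)^0 = -4
i=1: S_1 = -4 * (-2)^1 = 8
i=2: S_2 = -4 * (-2)^2 = -16
i=3: S_3 = -4 * (-2)^3 = 32
i=4: S_4 = -4 * (-2)^4 = -64
The first 5 terms are: [-4, 8, -16, 32, -64]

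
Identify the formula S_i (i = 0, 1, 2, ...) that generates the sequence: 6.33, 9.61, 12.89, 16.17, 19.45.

Check differences: 9.61 - 6.33 = 3.28
12.89 - 9.61 = 3.28
Common difference d = 3.28.
First term a = 6.33.
Formula: S_i = 6.33 + 3.28*i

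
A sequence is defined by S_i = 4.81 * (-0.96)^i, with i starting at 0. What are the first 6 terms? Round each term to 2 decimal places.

This is a geometric sequence.
i=0: S_0 = 4.81 * (-0.96)^0 = 4.81
i=1: S_1 = 4.81 * (-0.96)^1 ≈ -4.62
i=2: S_2 = 4.81 * (-0.96)^2 ≈ 4.43
i=3: S_3 = 4.81 * (-0.96)^3 ≈ -4.26
i=4: S_4 = 4.81 * (-0.96)^4 ≈ 4.09
i=5: S_5 = 4.81 * (-0.96)^5 ≈ -3.92
The first 6 terms are: [4.81, -4.62, 4.43, -4.26, 4.09, -3.92]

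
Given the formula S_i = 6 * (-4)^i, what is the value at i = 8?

S_8 = 6 * (-4)^8 = 6 * 65536 = 393216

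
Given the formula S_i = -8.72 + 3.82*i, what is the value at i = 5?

S_5 = -8.72 + 3.82*5 = -8.72 + 19.1 = 10.38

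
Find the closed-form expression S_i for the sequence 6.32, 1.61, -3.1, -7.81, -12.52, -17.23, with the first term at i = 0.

Check differences: 1.61 - 6.32 = -4.71
-3.1 - 1.61 = -4.71
Common difference d = -4.71.
First term a = 6.32.
Formula: S_i = 6.32 - 4.71*i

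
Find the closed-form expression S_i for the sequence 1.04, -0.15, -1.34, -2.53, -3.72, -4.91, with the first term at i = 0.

Check differences: -0.15 - 1.04 = -1.19
-1.34 - -0.15 = -1.19
Common difference d = -1.19.
First term a = 1.04.
Formula: S_i = 1.04 - 1.19*i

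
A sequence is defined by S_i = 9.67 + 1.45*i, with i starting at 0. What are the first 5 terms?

This is an arithmetic sequence.
i=0: S_0 = 9.67 + 1.45*0 = 9.67
i=1: S_1 = 9.67 + 1.45*1 = 11.12
i=2: S_2 = 9.67 + 1.45*2 = 12.57
i=3: S_3 = 9.67 + 1.45*3 = 14.02
i=4: S_4 = 9.67 + 1.45*4 = 15.47
The first 5 terms are: [9.67, 11.12, 12.57, 14.02, 15.47]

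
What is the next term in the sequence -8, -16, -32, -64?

Ratios: -16 / -8 = 2.0
This is a geometric sequence with common ratio r = 2.
Next term = -64 * 2 = -128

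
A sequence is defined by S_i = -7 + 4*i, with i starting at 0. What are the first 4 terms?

This is an arithmetic sequence.
i=0: S_0 = -7 + 4*0 = -7
i=1: S_1 = -7 + 4*1 = -3
i=2: S_2 = -7 + 4*2 = 1
i=3: S_3 = -7 + 4*3 = 5
The first 4 terms are: [-7, -3, 1, 5]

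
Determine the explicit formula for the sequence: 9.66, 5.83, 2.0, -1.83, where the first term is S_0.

Check differences: 5.83 - 9.66 = -3.83
2.0 - 5.83 = -3.83
Common difference d = -3.83.
First term a = 9.66.
Formula: S_i = 9.66 - 3.83*i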